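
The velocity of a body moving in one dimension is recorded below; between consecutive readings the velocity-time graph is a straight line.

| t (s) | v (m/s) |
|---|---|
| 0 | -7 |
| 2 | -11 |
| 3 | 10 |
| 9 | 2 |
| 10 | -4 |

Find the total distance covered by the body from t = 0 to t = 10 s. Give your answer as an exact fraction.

Total distance travelled is ∫|v| dt — sum the magnitudes of each area piece.
0–2 s: |½(-7 + -11)(2)| = 18 m
2–3 s: v = 0 at t = 53/21 s; triangle areas 121/42 + 50/21 = 221/42 m
3–9 s: |½(10 + 2)(6)| = 36 m
9–10 s: v = 0 at t = 28/3 s; triangle areas 1/3 + 4/3 = 5/3 m
Total distance = 853/14 m

853/14 m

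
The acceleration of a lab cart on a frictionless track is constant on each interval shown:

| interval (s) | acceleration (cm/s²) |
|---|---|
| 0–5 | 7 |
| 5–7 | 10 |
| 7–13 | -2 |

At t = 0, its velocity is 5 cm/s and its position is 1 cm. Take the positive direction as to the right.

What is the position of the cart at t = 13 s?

On each constant-a segment, Δv = aΔt and Δx = v₀Δt + ½aΔt²; chain segment to segment.
0–5 s: v starts 5 cm/s; Δx = 5·5 + ½·7·5² = 112.5 cm; v ends 40 cm/s.
5–7 s: v starts 40 cm/s; Δx = 40·2 + ½·10·2² = 100 cm; v ends 60 cm/s.
7–13 s: v starts 60 cm/s; Δx = 60·6 + ½·-2·6² = 324 cm; v ends 48 cm/s.
x(13) = 1 + Σ Δx = 537.5 cm.

537.5 cm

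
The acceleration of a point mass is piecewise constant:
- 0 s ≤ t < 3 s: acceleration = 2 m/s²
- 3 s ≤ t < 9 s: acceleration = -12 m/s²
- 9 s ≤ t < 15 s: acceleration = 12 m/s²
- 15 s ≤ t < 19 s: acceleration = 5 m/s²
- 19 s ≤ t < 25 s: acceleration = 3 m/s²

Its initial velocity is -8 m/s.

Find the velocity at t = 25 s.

36 m/s

Δv equals the area under the a-t graph; then v = v₀ + Δv.
0–3 s: 2 × 3 = 6 m/s
3–9 s: -12 × 6 = -72 m/s
9–15 s: 12 × 6 = 72 m/s
15–19 s: 5 × 4 = 20 m/s
19–25 s: 3 × 6 = 18 m/s
Δv = 44 m/s, so v(25) = -8 + (44) = 36 m/s.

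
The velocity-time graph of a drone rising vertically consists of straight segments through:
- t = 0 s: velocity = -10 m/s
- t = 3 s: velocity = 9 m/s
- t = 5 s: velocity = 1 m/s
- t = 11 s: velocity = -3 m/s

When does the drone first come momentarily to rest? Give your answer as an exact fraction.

t = 30/19 s

v changes sign on 0–3 s (from -10 to 9); the graph is linear there, so v = 0 at t = 0 + (10)·(3 − 0)/(9 − -10) = 30/19 s.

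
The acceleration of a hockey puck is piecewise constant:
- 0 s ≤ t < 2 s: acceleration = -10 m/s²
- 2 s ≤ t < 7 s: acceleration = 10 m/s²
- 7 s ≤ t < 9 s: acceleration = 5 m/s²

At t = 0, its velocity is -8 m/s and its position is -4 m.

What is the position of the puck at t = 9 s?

On each constant-a segment, Δv = aΔt and Δx = v₀Δt + ½aΔt²; chain segment to segment.
0–2 s: v starts -8 m/s; Δx = -8·2 + ½·-10·2² = -36 m; v ends -28 m/s.
2–7 s: v starts -28 m/s; Δx = -28·5 + ½·10·5² = -15 m; v ends 22 m/s.
7–9 s: v starts 22 m/s; Δx = 22·2 + ½·5·2² = 54 m; v ends 32 m/s.
x(9) = -4 + Σ Δx = -1 m.

-1 m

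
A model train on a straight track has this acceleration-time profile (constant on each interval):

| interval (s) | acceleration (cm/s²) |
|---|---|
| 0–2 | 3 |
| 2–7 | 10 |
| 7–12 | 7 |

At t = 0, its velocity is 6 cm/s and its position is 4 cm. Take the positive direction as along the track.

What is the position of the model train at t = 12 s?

604.5 cm

On each constant-a segment, Δv = aΔt and Δx = v₀Δt + ½aΔt²; chain segment to segment.
0–2 s: v starts 6 cm/s; Δx = 6·2 + ½·3·2² = 18 cm; v ends 12 cm/s.
2–7 s: v starts 12 cm/s; Δx = 12·5 + ½·10·5² = 185 cm; v ends 62 cm/s.
7–12 s: v starts 62 cm/s; Δx = 62·5 + ½·7·5² = 397.5 cm; v ends 97 cm/s.
x(12) = 4 + Σ Δx = 604.5 cm.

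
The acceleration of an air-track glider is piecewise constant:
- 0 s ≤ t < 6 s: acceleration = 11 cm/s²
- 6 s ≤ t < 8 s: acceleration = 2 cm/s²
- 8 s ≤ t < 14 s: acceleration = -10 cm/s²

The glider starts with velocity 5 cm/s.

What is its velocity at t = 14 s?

15 cm/s

Δv equals the area under the a-t graph; then v = v₀ + Δv.
0–6 s: 11 × 6 = 66 cm/s
6–8 s: 2 × 2 = 4 cm/s
8–14 s: -10 × 6 = -60 cm/s
Δv = 10 cm/s, so v(14) = 5 + (10) = 15 cm/s.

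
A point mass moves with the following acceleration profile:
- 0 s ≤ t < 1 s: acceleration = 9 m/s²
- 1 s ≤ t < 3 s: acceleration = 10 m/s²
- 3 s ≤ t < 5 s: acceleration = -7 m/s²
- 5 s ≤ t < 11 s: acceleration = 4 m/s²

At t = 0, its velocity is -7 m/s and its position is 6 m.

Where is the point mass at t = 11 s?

On each constant-a segment, Δv = aΔt and Δx = v₀Δt + ½aΔt²; chain segment to segment.
0–1 s: v starts -7 m/s; Δx = -7·1 + ½·9·1² = -2.5 m; v ends 2 m/s.
1–3 s: v starts 2 m/s; Δx = 2·2 + ½·10·2² = 24 m; v ends 22 m/s.
3–5 s: v starts 22 m/s; Δx = 22·2 + ½·-7·2² = 30 m; v ends 8 m/s.
5–11 s: v starts 8 m/s; Δx = 8·6 + ½·4·6² = 120 m; v ends 32 m/s.
x(11) = 6 + Σ Δx = 177.5 m.

177.5 m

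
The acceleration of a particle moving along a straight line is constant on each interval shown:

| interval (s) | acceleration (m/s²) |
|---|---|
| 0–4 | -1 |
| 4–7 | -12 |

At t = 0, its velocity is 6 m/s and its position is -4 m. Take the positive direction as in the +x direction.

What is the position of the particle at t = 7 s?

On each constant-a segment, Δv = aΔt and Δx = v₀Δt + ½aΔt²; chain segment to segment.
0–4 s: v starts 6 m/s; Δx = 6·4 + ½·-1·4² = 16 m; v ends 2 m/s.
4–7 s: v starts 2 m/s; Δx = 2·3 + ½·-12·3² = -48 m; v ends -34 m/s.
x(7) = -4 + Σ Δx = -36 m.

-36 m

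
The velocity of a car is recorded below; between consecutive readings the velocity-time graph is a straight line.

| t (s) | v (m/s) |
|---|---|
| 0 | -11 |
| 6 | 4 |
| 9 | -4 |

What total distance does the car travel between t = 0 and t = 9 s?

Total distance travelled is ∫|v| dt — sum the magnitudes of each area piece.
0–6 s: v = 0 at t = 4.4 s; triangle areas 24.2 + 3.2 = 27.4 m
6–9 s: v = 0 at t = 7.5 s; triangle areas 3 + 3 = 6 m
Total distance = 33.4 m

33.4 m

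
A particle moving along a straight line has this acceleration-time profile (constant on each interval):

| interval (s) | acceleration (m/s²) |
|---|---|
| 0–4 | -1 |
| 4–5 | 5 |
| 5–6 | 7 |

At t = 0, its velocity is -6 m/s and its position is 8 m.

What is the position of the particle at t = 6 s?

On each constant-a segment, Δv = aΔt and Δx = v₀Δt + ½aΔt²; chain segment to segment.
0–4 s: v starts -6 m/s; Δx = -6·4 + ½·-1·4² = -32 m; v ends -10 m/s.
4–5 s: v starts -10 m/s; Δx = -10·1 + ½·5·1² = -7.5 m; v ends -5 m/s.
5–6 s: v starts -5 m/s; Δx = -5·1 + ½·7·1² = -1.5 m; v ends 2 m/s.
x(6) = 8 + Σ Δx = -33 m.

-33 m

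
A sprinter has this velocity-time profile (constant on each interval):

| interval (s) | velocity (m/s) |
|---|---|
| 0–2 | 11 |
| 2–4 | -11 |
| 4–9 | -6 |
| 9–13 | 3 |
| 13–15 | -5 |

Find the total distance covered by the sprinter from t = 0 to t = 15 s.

96 m

Total distance travelled is ∫|v| dt — sum the magnitudes of each area piece.
0–2 s: |11| × 2 = 22 m
2–4 s: |-11| × 2 = 22 m
4–9 s: |-6| × 5 = 30 m
9–13 s: |3| × 4 = 12 m
13–15 s: |-5| × 2 = 10 m
Total distance = 96 m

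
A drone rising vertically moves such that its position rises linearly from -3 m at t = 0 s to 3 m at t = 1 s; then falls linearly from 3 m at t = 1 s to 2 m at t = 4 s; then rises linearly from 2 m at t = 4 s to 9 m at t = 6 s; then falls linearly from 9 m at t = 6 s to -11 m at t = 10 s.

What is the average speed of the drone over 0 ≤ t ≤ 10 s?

3.4 m/s

Average speed = (total path length)/(elapsed time); on a piecewise-linear x-t graph the path length is Σ|Δx|.
0–1 s: |Δx| = |3 − -3| = 6 m
1–4 s: |Δx| = |2 − 3| = 1 m
4–6 s: |Δx| = |9 − 2| = 7 m
6–10 s: |Δx| = |-11 − 9| = 20 m
Total path = 34 m; average speed = 34/10 = 3.4 m/s.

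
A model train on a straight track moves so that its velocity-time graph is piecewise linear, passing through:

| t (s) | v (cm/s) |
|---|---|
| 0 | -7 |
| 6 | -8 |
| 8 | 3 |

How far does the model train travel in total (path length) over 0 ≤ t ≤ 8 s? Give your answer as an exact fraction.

Total distance travelled is ∫|v| dt — sum the magnitudes of each area piece.
0–6 s: |½(-7 + -8)(6)| = 45 cm
6–8 s: v = 0 at t = 82/11 s; triangle areas 64/11 + 9/11 = 73/11 cm
Total distance = 568/11 cm

568/11 cm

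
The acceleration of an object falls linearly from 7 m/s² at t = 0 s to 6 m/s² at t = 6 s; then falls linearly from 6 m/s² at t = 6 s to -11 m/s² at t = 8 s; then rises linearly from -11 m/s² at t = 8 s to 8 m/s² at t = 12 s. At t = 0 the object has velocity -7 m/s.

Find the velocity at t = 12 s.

21 m/s

Δv equals the area under the a-t graph; then v = v₀ + Δv.
0–6 s: ½(7 + 6)(6) = 39 m/s
6–8 s: ½(6 + -11)(2) = -5 m/s
8–12 s: ½(-11 + 8)(4) = -6 m/s
Δv = 28 m/s, so v(12) = -7 + (28) = 21 m/s.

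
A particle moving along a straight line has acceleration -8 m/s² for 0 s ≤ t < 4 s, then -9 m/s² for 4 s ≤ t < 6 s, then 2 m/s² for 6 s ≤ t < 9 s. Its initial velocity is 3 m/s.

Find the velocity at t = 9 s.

-41 m/s

Δv equals the area under the a-t graph; then v = v₀ + Δv.
0–4 s: -8 × 4 = -32 m/s
4–6 s: -9 × 2 = -18 m/s
6–9 s: 2 × 3 = 6 m/s
Δv = -44 m/s, so v(9) = 3 + (-44) = -41 m/s.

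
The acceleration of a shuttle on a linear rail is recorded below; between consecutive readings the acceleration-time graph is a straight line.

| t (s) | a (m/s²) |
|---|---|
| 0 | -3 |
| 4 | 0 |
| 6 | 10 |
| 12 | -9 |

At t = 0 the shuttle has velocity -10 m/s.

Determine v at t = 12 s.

Δv equals the area under the a-t graph; then v = v₀ + Δv.
0–4 s: ½(-3 + 0)(4) = -6 m/s
4–6 s: ½(0 + 10)(2) = 10 m/s
6–12 s: ½(10 + -9)(6) = 3 m/s
Δv = 7 m/s, so v(12) = -10 + (7) = -3 m/s.

-3 m/s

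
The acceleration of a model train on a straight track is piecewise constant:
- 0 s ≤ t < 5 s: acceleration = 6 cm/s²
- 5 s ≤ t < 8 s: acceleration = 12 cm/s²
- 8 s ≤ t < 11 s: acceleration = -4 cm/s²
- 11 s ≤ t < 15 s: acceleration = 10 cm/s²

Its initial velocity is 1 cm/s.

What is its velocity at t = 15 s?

Δv equals the area under the a-t graph; then v = v₀ + Δv.
0–5 s: 6 × 5 = 30 cm/s
5–8 s: 12 × 3 = 36 cm/s
8–11 s: -4 × 3 = -12 cm/s
11–15 s: 10 × 4 = 40 cm/s
Δv = 94 cm/s, so v(15) = 1 + (94) = 95 cm/s.

95 cm/s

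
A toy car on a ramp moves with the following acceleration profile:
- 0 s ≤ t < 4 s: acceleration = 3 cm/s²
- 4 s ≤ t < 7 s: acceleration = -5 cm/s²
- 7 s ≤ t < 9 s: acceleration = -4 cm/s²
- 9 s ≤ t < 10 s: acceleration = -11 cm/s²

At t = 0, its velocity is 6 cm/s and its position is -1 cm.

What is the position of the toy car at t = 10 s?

On each constant-a segment, Δv = aΔt and Δx = v₀Δt + ½aΔt²; chain segment to segment.
0–4 s: v starts 6 cm/s; Δx = 6·4 + ½·3·4² = 48 cm; v ends 18 cm/s.
4–7 s: v starts 18 cm/s; Δx = 18·3 + ½·-5·3² = 31.5 cm; v ends 3 cm/s.
7–9 s: v starts 3 cm/s; Δx = 3·2 + ½·-4·2² = -2 cm; v ends -5 cm/s.
9–10 s: v starts -5 cm/s; Δx = -5·1 + ½·-11·1² = -10.5 cm; v ends -16 cm/s.
x(10) = -1 + Σ Δx = 66 cm.

66 cm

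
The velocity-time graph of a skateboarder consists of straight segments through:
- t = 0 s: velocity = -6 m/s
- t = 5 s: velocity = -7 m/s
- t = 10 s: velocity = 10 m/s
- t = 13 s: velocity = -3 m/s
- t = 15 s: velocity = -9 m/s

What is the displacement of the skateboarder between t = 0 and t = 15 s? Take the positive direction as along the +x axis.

Displacement is the signed area under the v-t curve.
0–5 s: ½(-6 + -7)(5) = -32.5 m
5–10 s: ½(-7 + 10)(5) = 7.5 m
10–13 s: ½(10 + -3)(3) = 10.5 m
13–15 s: ½(-3 + -9)(2) = -12 m
Net displacement = -26.5 m

-26.5 m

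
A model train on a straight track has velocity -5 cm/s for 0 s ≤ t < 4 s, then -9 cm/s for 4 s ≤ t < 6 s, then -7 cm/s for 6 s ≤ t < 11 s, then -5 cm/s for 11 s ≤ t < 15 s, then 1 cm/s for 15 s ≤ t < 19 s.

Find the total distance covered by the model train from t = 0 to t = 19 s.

97 cm

Total distance travelled is ∫|v| dt — sum the magnitudes of each area piece.
0–4 s: |-5| × 4 = 20 cm
4–6 s: |-9| × 2 = 18 cm
6–11 s: |-7| × 5 = 35 cm
11–15 s: |-5| × 4 = 20 cm
15–19 s: |1| × 4 = 4 cm
Total distance = 97 cm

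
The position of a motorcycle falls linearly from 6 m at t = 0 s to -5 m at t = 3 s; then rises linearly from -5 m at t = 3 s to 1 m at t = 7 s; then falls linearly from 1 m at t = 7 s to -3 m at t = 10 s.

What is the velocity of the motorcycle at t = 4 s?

Velocity is the slope of the x-t graph on 3–7 s: (1 − -5)/(7 − 3) = 1.5 m/s.

1.5 m/s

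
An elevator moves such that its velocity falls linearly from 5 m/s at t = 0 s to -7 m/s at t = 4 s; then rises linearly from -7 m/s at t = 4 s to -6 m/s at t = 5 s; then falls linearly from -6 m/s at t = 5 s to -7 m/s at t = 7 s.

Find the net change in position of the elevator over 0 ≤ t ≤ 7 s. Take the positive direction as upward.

Net displacement equals the area under the velocity-time graph (areas below the axis count negative).
0–4 s: ½(5 + -7)(4) = -4 m
4–5 s: ½(-7 + -6)(1) = -6.5 m
5–7 s: ½(-6 + -7)(2) = -13 m
Net displacement = -23.5 m

-23.5 m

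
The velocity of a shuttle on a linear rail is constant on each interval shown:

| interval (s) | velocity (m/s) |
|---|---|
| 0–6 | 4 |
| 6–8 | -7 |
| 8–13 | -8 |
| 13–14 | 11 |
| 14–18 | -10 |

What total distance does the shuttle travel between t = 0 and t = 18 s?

129 m

Distance (not displacement) is the total path length: add the absolute areas under v-t.
0–6 s: |4| × 6 = 24 m
6–8 s: |-7| × 2 = 14 m
8–13 s: |-8| × 5 = 40 m
13–14 s: |11| × 1 = 11 m
14–18 s: |-10| × 4 = 40 m
Total distance = 129 m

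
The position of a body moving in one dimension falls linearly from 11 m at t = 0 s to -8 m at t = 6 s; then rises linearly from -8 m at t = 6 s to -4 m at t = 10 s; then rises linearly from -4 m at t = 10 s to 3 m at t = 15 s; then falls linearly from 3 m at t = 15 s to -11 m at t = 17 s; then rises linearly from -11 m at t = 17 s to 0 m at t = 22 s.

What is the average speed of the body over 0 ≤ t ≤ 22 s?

2.5 m/s

Average speed = (total path length)/(elapsed time); on a piecewise-linear x-t graph the path length is Σ|Δx|.
0–6 s: |Δx| = |-8 − 11| = 19 m
6–10 s: |Δx| = |-4 − -8| = 4 m
10–15 s: |Δx| = |3 − -4| = 7 m
15–17 s: |Δx| = |-11 − 3| = 14 m
17–22 s: |Δx| = |0 − -11| = 11 m
Total path = 55 m; average speed = 55/22 = 2.5 m/s.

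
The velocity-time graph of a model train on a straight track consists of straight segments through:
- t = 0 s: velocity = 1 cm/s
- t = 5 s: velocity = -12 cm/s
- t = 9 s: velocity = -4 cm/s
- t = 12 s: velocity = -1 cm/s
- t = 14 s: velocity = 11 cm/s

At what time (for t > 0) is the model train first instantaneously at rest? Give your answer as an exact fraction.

v changes sign on 0–5 s (from 1 to -12); the graph is linear there, so v = 0 at t = 0 + (-1)·(5 − 0)/(-12 − 1) = 5/13 s.

t = 5/13 s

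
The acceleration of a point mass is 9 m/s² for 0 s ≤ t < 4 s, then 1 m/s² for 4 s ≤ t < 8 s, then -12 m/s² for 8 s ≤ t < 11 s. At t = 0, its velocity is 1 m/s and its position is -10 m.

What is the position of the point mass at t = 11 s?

On each constant-a segment, Δv = aΔt and Δx = v₀Δt + ½aΔt²; chain segment to segment.
0–4 s: v starts 1 m/s; Δx = 1·4 + ½·9·4² = 76 m; v ends 37 m/s.
4–8 s: v starts 37 m/s; Δx = 37·4 + ½·1·4² = 156 m; v ends 41 m/s.
8–11 s: v starts 41 m/s; Δx = 41·3 + ½·-12·3² = 69 m; v ends 5 m/s.
x(11) = -10 + Σ Δx = 291 m.

291 m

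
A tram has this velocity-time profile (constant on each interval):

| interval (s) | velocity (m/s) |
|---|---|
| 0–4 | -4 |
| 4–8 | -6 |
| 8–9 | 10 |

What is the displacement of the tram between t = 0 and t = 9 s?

Net displacement equals the area under the velocity-time graph (areas below the axis count negative).
0–4 s: -4 × 4 = -16 m
4–8 s: -6 × 4 = -24 m
8–9 s: 10 × 1 = 10 m
Net displacement = -30 m

-30 m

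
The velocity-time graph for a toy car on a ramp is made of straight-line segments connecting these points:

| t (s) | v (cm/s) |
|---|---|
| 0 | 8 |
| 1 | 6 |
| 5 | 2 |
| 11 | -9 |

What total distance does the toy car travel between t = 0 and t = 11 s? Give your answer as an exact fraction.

508/11 cm

Distance (not displacement) is the total path length: add the absolute areas under v-t.
0–1 s: |½(8 + 6)(1)| = 7 cm
1–5 s: |½(6 + 2)(4)| = 16 cm
5–11 s: v = 0 at t = 67/11 s; triangle areas 12/11 + 243/11 = 255/11 cm
Total distance = 508/11 cm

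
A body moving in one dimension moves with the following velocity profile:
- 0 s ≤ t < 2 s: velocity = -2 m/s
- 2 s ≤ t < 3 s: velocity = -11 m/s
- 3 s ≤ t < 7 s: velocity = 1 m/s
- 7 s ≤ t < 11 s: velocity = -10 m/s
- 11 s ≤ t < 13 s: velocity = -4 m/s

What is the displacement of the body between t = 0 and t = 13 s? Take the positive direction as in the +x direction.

Displacement is the signed area under the v-t curve.
0–2 s: -2 × 2 = -4 m
2–3 s: -11 × 1 = -11 m
3–7 s: 1 × 4 = 4 m
7–11 s: -10 × 4 = -40 m
11–13 s: -4 × 2 = -8 m
Net displacement = -59 m

-59 m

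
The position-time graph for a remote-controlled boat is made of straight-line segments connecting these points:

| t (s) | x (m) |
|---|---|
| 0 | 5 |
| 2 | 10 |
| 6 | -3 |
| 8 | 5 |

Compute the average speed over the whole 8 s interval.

3.25 m/s

Average speed = (total path length)/(elapsed time); on a piecewise-linear x-t graph the path length is Σ|Δx|.
0–2 s: |Δx| = |10 − 5| = 5 m
2–6 s: |Δx| = |-3 − 10| = 13 m
6–8 s: |Δx| = |5 − -3| = 8 m
Total path = 26 m; average speed = 26/8 = 3.25 m/s.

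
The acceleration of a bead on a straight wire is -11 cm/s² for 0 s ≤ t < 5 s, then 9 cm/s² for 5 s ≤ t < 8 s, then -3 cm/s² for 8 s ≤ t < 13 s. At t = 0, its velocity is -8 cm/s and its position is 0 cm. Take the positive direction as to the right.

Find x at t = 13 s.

-543.5 cm

On each constant-a segment, Δv = aΔt and Δx = v₀Δt + ½aΔt²; chain segment to segment.
0–5 s: v starts -8 cm/s; Δx = -8·5 + ½·-11·5² = -177.5 cm; v ends -63 cm/s.
5–8 s: v starts -63 cm/s; Δx = -63·3 + ½·9·3² = -148.5 cm; v ends -36 cm/s.
8–13 s: v starts -36 cm/s; Δx = -36·5 + ½·-3·5² = -217.5 cm; v ends -51 cm/s.
x(13) = 0 + Σ Δx = -543.5 cm.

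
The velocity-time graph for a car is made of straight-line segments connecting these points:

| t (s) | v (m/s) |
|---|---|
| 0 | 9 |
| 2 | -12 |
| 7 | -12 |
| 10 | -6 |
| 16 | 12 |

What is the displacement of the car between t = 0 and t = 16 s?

-72 m

Displacement is the signed area under the v-t curve.
0–2 s: ½(9 + -12)(2) = -3 m
2–7 s: -12 × 5 = -60 m
7–10 s: ½(-12 + -6)(3) = -27 m
10–16 s: ½(-6 + 12)(6) = 18 m
Net displacement = -72 m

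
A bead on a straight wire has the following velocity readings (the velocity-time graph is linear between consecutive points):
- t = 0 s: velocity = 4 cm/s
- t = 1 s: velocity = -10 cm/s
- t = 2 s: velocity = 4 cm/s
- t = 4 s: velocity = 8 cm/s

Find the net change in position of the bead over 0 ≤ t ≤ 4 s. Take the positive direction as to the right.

Net displacement equals the area under the velocity-time graph (areas below the axis count negative).
0–1 s: ½(4 + -10)(1) = -3 cm
1–2 s: ½(-10 + 4)(1) = -3 cm
2–4 s: ½(4 + 8)(2) = 12 cm
Net displacement = 6 cm

6 cm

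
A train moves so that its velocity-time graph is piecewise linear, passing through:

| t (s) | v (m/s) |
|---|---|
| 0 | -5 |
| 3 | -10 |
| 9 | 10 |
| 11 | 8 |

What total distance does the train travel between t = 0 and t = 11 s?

70.5 m

Distance (not displacement) is the total path length: add the absolute areas under v-t.
0–3 s: |½(-5 + -10)(3)| = 22.5 m
3–9 s: v = 0 at t = 6 s; triangle areas 15 + 15 = 30 m
9–11 s: |½(10 + 8)(2)| = 18 m
Total distance = 70.5 m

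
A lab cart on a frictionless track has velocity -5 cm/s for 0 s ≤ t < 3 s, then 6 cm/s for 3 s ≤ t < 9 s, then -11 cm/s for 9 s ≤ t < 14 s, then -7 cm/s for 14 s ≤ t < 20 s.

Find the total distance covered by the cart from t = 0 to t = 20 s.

Distance (not displacement) is the total path length: add the absolute areas under v-t.
0–3 s: |-5| × 3 = 15 cm
3–9 s: |6| × 6 = 36 cm
9–14 s: |-11| × 5 = 55 cm
14–20 s: |-7| × 6 = 42 cm
Total distance = 148 cm

148 cm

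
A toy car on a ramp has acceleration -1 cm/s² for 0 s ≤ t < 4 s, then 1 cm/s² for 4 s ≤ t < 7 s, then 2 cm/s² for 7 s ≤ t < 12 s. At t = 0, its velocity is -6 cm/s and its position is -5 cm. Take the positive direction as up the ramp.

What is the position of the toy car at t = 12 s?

On each constant-a segment, Δv = aΔt and Δx = v₀Δt + ½aΔt²; chain segment to segment.
0–4 s: v starts -6 cm/s; Δx = -6·4 + ½·-1·4² = -32 cm; v ends -10 cm/s.
4–7 s: v starts -10 cm/s; Δx = -10·3 + ½·1·3² = -25.5 cm; v ends -7 cm/s.
7–12 s: v starts -7 cm/s; Δx = -7·5 + ½·2·5² = -10 cm; v ends 3 cm/s.
x(12) = -5 + Σ Δx = -72.5 cm.

-72.5 cm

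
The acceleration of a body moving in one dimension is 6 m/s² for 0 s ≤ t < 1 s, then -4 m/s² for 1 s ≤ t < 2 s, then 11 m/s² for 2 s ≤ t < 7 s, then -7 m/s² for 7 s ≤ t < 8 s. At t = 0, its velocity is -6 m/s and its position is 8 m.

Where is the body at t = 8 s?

168 m

On each constant-a segment, Δv = aΔt and Δx = v₀Δt + ½aΔt²; chain segment to segment.
0–1 s: v starts -6 m/s; Δx = -6·1 + ½·6·1² = -3 m; v ends 0 m/s.
1–2 s: v starts 0 m/s; Δx = 0·1 + ½·-4·1² = -2 m; v ends -4 m/s.
2–7 s: v starts -4 m/s; Δx = -4·5 + ½·11·5² = 117.5 m; v ends 51 m/s.
7–8 s: v starts 51 m/s; Δx = 51·1 + ½·-7·1² = 47.5 m; v ends 44 m/s.
x(8) = 8 + Σ Δx = 168 m.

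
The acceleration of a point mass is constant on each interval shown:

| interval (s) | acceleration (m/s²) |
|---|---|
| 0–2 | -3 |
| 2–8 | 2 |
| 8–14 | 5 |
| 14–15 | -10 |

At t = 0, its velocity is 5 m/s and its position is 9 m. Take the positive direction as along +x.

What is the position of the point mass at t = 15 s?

235 m

On each constant-a segment, Δv = aΔt and Δx = v₀Δt + ½aΔt²; chain segment to segment.
0–2 s: v starts 5 m/s; Δx = 5·2 + ½·-3·2² = 4 m; v ends -1 m/s.
2–8 s: v starts -1 m/s; Δx = -1·6 + ½·2·6² = 30 m; v ends 11 m/s.
8–14 s: v starts 11 m/s; Δx = 11·6 + ½·5·6² = 156 m; v ends 41 m/s.
14–15 s: v starts 41 m/s; Δx = 41·1 + ½·-10·1² = 36 m; v ends 31 m/s.
x(15) = 9 + Σ Δx = 235 m.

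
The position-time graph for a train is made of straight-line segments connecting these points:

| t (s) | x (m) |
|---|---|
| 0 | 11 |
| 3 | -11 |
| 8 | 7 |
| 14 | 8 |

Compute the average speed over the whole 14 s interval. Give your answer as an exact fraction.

41/14 m/s

Average speed = (total path length)/(elapsed time); on a piecewise-linear x-t graph the path length is Σ|Δx|.
0–3 s: |Δx| = |-11 − 11| = 22 m
3–8 s: |Δx| = |7 − -11| = 18 m
8–14 s: |Δx| = |8 − 7| = 1 m
Total path = 41 m; average speed = 41/14 = 41/14 m/s.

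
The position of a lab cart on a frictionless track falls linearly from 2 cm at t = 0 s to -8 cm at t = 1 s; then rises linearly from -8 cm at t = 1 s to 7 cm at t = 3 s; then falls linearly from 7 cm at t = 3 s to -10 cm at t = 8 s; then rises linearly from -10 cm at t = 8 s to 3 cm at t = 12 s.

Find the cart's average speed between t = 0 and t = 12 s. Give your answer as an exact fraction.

55/12 cm/s

Average speed = (total path length)/(elapsed time); on a piecewise-linear x-t graph the path length is Σ|Δx|.
0–1 s: |Δx| = |-8 − 2| = 10 cm
1–3 s: |Δx| = |7 − -8| = 15 cm
3–8 s: |Δx| = |-10 − 7| = 17 cm
8–12 s: |Δx| = |3 − -10| = 13 cm
Total path = 55 cm; average speed = 55/12 = 55/12 cm/s.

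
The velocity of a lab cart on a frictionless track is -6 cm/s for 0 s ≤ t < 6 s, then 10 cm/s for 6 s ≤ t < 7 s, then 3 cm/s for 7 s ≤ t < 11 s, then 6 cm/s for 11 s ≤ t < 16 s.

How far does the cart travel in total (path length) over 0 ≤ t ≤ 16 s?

Distance (not displacement) is the total path length: add the absolute areas under v-t.
0–6 s: |-6| × 6 = 36 cm
6–7 s: |10| × 1 = 10 cm
7–11 s: |3| × 4 = 12 cm
11–16 s: |6| × 5 = 30 cm
Total distance = 88 cm

88 cm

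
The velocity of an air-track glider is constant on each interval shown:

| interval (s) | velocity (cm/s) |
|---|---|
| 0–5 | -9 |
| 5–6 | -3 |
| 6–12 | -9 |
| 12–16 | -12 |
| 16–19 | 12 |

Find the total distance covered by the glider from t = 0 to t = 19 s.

186 cm

Total distance travelled is ∫|v| dt — sum the magnitudes of each area piece.
0–5 s: |-9| × 5 = 45 cm
5–6 s: |-3| × 1 = 3 cm
6–12 s: |-9| × 6 = 54 cm
12–16 s: |-12| × 4 = 48 cm
16–19 s: |12| × 3 = 36 cm
Total distance = 186 cm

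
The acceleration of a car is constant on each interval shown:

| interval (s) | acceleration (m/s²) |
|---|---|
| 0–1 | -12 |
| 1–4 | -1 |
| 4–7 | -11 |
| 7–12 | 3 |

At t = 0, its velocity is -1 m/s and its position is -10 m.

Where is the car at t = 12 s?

-365.5 m

On each constant-a segment, Δv = aΔt and Δx = v₀Δt + ½aΔt²; chain segment to segment.
0–1 s: v starts -1 m/s; Δx = -1·1 + ½·-12·1² = -7 m; v ends -13 m/s.
1–4 s: v starts -13 m/s; Δx = -13·3 + ½·-1·3² = -43.5 m; v ends -16 m/s.
4–7 s: v starts -16 m/s; Δx = -16·3 + ½·-11·3² = -97.5 m; v ends -49 m/s.
7–12 s: v starts -49 m/s; Δx = -49·5 + ½·3·5² = -207.5 m; v ends -34 m/s.
x(12) = -10 + Σ Δx = -365.5 m.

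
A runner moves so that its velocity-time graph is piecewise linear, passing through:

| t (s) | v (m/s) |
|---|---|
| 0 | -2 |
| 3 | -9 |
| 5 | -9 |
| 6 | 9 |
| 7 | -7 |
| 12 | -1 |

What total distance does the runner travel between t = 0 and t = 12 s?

63.0625 m

Distance (not displacement) is the total path length: add the absolute areas under v-t.
0–3 s: |½(-2 + -9)(3)| = 16.5 m
3–5 s: |-9| × 2 = 18 m
5–6 s: v = 0 at t = 5.5 s; triangle areas 2.25 + 2.25 = 4.5 m
6–7 s: v = 0 at t = 6.5625 s; triangle areas 2.53125 + 1.53125 = 4.0625 m
7–12 s: |½(-7 + -1)(5)| = 20 m
Total distance = 63.0625 m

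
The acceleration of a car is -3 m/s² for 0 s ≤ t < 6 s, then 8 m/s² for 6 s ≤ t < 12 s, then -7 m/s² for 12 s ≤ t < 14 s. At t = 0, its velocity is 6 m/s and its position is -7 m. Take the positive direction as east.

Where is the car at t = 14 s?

105 m

On each constant-a segment, Δv = aΔt and Δx = v₀Δt + ½aΔt²; chain segment to segment.
0–6 s: v starts 6 m/s; Δx = 6·6 + ½·-3·6² = -18 m; v ends -12 m/s.
6–12 s: v starts -12 m/s; Δx = -12·6 + ½·8·6² = 72 m; v ends 36 m/s.
12–14 s: v starts 36 m/s; Δx = 36·2 + ½·-7·2² = 58 m; v ends 22 m/s.
x(14) = -7 + Σ Δx = 105 m.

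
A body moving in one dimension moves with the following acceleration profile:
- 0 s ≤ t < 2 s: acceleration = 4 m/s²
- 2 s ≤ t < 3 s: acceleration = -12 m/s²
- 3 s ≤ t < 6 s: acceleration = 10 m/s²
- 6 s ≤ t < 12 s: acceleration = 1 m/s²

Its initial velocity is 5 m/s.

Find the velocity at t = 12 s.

Δv equals the area under the a-t graph; then v = v₀ + Δv.
0–2 s: 4 × 2 = 8 m/s
2–3 s: -12 × 1 = -12 m/s
3–6 s: 10 × 3 = 30 m/s
6–12 s: 1 × 6 = 6 m/s
Δv = 32 m/s, so v(12) = 5 + (32) = 37 m/s.

37 m/s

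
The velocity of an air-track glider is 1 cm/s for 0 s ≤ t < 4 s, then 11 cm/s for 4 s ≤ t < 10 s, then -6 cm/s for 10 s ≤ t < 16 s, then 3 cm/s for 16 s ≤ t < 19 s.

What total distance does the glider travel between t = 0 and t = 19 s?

Total distance travelled is ∫|v| dt — sum the magnitudes of each area piece.
0–4 s: |1| × 4 = 4 cm
4–10 s: |11| × 6 = 66 cm
10–16 s: |-6| × 6 = 36 cm
16–19 s: |3| × 3 = 9 cm
Total distance = 115 cm

115 cm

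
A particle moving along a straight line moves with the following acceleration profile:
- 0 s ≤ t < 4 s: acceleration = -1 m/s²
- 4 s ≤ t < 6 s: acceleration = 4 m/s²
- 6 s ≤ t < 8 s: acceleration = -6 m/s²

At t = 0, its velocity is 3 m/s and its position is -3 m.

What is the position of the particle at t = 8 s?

9 m

On each constant-a segment, Δv = aΔt and Δx = v₀Δt + ½aΔt²; chain segment to segment.
0–4 s: v starts 3 m/s; Δx = 3·4 + ½·-1·4² = 4 m; v ends -1 m/s.
4–6 s: v starts -1 m/s; Δx = -1·2 + ½·4·2² = 6 m; v ends 7 m/s.
6–8 s: v starts 7 m/s; Δx = 7·2 + ½·-6·2² = 2 m; v ends -5 m/s.
x(8) = -3 + Σ Δx = 9 m.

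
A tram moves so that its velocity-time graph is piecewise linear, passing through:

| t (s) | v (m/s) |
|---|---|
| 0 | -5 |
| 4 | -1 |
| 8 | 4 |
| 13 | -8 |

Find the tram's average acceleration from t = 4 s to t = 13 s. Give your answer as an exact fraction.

Average acceleration = Δv/Δt = (-8 − -1)/(13 − 4) = -7/9 m/s².

-7/9 m/s²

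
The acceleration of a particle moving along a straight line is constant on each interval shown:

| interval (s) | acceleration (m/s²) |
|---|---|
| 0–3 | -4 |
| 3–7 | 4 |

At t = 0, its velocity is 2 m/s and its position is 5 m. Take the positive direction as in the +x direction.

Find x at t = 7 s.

-15 m

On each constant-a segment, Δv = aΔt and Δx = v₀Δt + ½aΔt²; chain segment to segment.
0–3 s: v starts 2 m/s; Δx = 2·3 + ½·-4·3² = -12 m; v ends -10 m/s.
3–7 s: v starts -10 m/s; Δx = -10·4 + ½·4·4² = -8 m; v ends 6 m/s.
x(7) = 5 + Σ Δx = -15 m.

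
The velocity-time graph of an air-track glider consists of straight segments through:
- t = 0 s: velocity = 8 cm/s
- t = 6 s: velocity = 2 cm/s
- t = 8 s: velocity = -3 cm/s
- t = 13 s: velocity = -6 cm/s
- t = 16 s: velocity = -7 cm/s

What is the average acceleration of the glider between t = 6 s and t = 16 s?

Average acceleration = Δv/Δt = (-7 − 2)/(16 − 6) = -0.9 cm/s².

-0.9 cm/s²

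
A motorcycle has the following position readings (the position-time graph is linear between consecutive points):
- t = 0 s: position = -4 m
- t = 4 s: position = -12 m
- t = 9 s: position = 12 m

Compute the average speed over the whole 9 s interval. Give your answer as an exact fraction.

32/9 m/s

Average speed = (total path length)/(elapsed time); on a piecewise-linear x-t graph the path length is Σ|Δx|.
0–4 s: |Δx| = |-12 − -4| = 8 m
4–9 s: |Δx| = |12 − -12| = 24 m
Total path = 32 m; average speed = 32/9 = 32/9 m/s.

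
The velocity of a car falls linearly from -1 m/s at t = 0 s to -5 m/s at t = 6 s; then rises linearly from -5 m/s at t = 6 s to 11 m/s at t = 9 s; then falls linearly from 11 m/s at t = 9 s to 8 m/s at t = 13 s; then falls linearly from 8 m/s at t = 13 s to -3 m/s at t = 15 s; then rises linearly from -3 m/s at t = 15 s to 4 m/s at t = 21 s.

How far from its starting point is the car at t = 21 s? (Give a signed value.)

Net displacement equals the area under the velocity-time graph (areas below the axis count negative).
0–6 s: ½(-1 + -5)(6) = -18 m
6–9 s: ½(-5 + 11)(3) = 9 m
9–13 s: ½(11 + 8)(4) = 38 m
13–15 s: ½(8 + -3)(2) = 5 m
15–21 s: ½(-3 + 4)(6) = 3 m
Net displacement = 37 m

37 m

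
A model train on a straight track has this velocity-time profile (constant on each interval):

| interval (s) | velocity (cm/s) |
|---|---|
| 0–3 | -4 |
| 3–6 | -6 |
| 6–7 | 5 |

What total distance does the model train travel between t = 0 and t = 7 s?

35 cm

Distance (not displacement) is the total path length: add the absolute areas under v-t.
0–3 s: |-4| × 3 = 12 cm
3–6 s: |-6| × 3 = 18 cm
6–7 s: |5| × 1 = 5 cm
Total distance = 35 cm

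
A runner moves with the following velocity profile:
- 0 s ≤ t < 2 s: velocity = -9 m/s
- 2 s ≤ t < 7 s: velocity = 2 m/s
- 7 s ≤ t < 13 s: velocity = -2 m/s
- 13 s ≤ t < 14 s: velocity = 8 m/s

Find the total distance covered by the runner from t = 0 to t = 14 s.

Total distance travelled is ∫|v| dt — sum the magnitudes of each area piece.
0–2 s: |-9| × 2 = 18 m
2–7 s: |2| × 5 = 10 m
7–13 s: |-2| × 6 = 12 m
13–14 s: |8| × 1 = 8 m
Total distance = 48 m

48 m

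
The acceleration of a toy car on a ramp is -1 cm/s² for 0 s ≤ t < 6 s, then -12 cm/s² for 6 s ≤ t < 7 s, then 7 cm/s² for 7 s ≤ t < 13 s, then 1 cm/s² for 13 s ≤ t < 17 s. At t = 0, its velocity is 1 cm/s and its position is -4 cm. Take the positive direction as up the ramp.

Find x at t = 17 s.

105 cm

On each constant-a segment, Δv = aΔt and Δx = v₀Δt + ½aΔt²; chain segment to segment.
0–6 s: v starts 1 cm/s; Δx = 1·6 + ½·-1·6² = -12 cm; v ends -5 cm/s.
6–7 s: v starts -5 cm/s; Δx = -5·1 + ½·-12·1² = -11 cm; v ends -17 cm/s.
7–13 s: v starts -17 cm/s; Δx = -17·6 + ½·7·6² = 24 cm; v ends 25 cm/s.
13–17 s: v starts 25 cm/s; Δx = 25·4 + ½·1·4² = 108 cm; v ends 29 cm/s.
x(17) = -4 + Σ Δx = 105 cm.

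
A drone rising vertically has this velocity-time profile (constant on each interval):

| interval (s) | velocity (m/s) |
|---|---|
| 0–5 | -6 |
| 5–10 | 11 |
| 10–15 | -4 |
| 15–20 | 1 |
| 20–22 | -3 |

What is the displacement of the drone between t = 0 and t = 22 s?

Displacement is the signed area under the v-t curve.
0–5 s: -6 × 5 = -30 m
5–10 s: 11 × 5 = 55 m
10–15 s: -4 × 5 = -20 m
15–20 s: 1 × 5 = 5 m
20–22 s: -3 × 2 = -6 m
Net displacement = 4 m

4 m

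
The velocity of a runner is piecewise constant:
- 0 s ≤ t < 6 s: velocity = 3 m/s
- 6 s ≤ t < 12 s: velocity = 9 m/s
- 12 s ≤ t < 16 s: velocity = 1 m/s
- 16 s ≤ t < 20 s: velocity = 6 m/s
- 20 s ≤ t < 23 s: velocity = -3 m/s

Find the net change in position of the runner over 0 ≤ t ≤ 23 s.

Displacement is the signed area under the v-t curve.
0–6 s: 3 × 6 = 18 m
6–12 s: 9 × 6 = 54 m
12–16 s: 1 × 4 = 4 m
16–20 s: 6 × 4 = 24 m
20–23 s: -3 × 3 = -9 m
Net displacement = 91 m

91 m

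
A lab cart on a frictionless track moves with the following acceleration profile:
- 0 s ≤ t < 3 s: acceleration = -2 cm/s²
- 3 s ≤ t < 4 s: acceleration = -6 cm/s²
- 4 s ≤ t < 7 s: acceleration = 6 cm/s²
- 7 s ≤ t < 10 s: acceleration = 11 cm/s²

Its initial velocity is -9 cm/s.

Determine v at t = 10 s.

30 cm/s

Δv equals the area under the a-t graph; then v = v₀ + Δv.
0–3 s: -2 × 3 = -6 cm/s
3–4 s: -6 × 1 = -6 cm/s
4–7 s: 6 × 3 = 18 cm/s
7–10 s: 11 × 3 = 33 cm/s
Δv = 39 cm/s, so v(10) = -9 + (39) = 30 cm/s.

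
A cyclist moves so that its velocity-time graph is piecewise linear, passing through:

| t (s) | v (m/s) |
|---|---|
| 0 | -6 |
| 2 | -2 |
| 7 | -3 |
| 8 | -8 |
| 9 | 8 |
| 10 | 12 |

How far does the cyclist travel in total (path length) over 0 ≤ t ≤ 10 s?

40 m

Distance (not displacement) is the total path length: add the absolute areas under v-t.
0–2 s: |½(-6 + -2)(2)| = 8 m
2–7 s: |½(-2 + -3)(5)| = 12.5 m
7–8 s: |½(-3 + -8)(1)| = 5.5 m
8–9 s: v = 0 at t = 8.5 s; triangle areas 2 + 2 = 4 m
9–10 s: |½(8 + 12)(1)| = 10 m
Total distance = 40 m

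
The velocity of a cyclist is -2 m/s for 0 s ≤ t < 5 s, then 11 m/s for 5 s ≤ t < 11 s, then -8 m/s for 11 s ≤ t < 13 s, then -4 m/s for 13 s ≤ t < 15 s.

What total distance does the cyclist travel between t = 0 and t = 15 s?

Total distance travelled is ∫|v| dt — sum the magnitudes of each area piece.
0–5 s: |-2| × 5 = 10 m
5–11 s: |11| × 6 = 66 m
11–13 s: |-8| × 2 = 16 m
13–15 s: |-4| × 2 = 8 m
Total distance = 100 m

100 m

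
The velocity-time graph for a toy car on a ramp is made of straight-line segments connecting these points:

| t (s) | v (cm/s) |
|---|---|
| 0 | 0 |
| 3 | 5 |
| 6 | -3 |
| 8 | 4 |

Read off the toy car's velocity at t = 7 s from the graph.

On 6–8 s the graph is linear from -3 to 4 cm/s: v(7) = -3 + (4 − -3)·(7 − 6)/(8 − 6) = 0.5 cm/s.

0.5 cm/s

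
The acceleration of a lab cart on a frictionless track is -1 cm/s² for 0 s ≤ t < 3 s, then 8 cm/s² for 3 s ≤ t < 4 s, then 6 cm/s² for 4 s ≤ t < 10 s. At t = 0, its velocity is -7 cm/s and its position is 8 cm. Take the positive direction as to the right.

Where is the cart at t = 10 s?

On each constant-a segment, Δv = aΔt and Δx = v₀Δt + ½aΔt²; chain segment to segment.
0–3 s: v starts -7 cm/s; Δx = -7·3 + ½·-1·3² = -25.5 cm; v ends -10 cm/s.
3–4 s: v starts -10 cm/s; Δx = -10·1 + ½·8·1² = -6 cm; v ends -2 cm/s.
4–10 s: v starts -2 cm/s; Δx = -2·6 + ½·6·6² = 96 cm; v ends 34 cm/s.
x(10) = 8 + Σ Δx = 72.5 cm.

72.5 cm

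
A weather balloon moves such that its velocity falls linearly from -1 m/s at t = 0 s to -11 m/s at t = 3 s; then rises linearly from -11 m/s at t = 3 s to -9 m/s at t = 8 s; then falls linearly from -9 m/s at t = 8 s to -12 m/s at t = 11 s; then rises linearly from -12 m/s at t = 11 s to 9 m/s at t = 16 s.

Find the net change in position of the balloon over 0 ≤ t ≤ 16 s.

-107 m

Displacement is the signed area under the v-t curve.
0–3 s: ½(-1 + -11)(3) = -18 m
3–8 s: ½(-11 + -9)(5) = -50 m
8–11 s: ½(-9 + -12)(3) = -31.5 m
11–16 s: ½(-12 + 9)(5) = -7.5 m
Net displacement = -107 m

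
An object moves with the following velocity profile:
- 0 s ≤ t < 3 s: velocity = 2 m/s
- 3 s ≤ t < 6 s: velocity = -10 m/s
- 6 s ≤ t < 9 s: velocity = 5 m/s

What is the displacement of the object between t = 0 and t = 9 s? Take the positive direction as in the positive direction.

Displacement is the signed area under the v-t curve.
0–3 s: 2 × 3 = 6 m
3–6 s: -10 × 3 = -30 m
6–9 s: 5 × 3 = 15 m
Net displacement = -9 m

-9 m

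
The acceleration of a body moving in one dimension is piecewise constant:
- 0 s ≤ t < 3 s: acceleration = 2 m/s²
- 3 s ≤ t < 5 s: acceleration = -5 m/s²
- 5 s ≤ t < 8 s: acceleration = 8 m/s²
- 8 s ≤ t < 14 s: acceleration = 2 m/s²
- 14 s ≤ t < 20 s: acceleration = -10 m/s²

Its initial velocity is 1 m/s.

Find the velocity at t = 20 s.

Δv equals the area under the a-t graph; then v = v₀ + Δv.
0–3 s: 2 × 3 = 6 m/s
3–5 s: -5 × 2 = -10 m/s
5–8 s: 8 × 3 = 24 m/s
8–14 s: 2 × 6 = 12 m/s
14–20 s: -10 × 6 = -60 m/s
Δv = -28 m/s, so v(20) = 1 + (-28) = -27 m/s.

-27 m/s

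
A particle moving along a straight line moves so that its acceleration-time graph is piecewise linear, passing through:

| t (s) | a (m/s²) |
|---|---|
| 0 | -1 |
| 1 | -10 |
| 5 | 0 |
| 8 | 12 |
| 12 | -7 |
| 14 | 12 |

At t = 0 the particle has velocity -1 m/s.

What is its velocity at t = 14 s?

6.5 m/s

Δv equals the area under the a-t graph; then v = v₀ + Δv.
0–1 s: ½(-1 + -10)(1) = -5.5 m/s
1–5 s: ½(-10 + 0)(4) = -20 m/s
5–8 s: ½(0 + 12)(3) = 18 m/s
8–12 s: ½(12 + -7)(4) = 10 m/s
12–14 s: ½(-7 + 12)(2) = 5 m/s
Δv = 7.5 m/s, so v(14) = -1 + (7.5) = 6.5 m/s.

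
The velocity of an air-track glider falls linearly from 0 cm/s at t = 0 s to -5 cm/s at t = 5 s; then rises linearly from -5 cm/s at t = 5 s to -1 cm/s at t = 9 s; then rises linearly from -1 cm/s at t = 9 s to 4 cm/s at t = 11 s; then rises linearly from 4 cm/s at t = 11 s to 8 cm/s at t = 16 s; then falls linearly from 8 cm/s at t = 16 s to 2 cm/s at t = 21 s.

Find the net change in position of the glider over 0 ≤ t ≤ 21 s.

33.5 cm

Net displacement equals the area under the velocity-time graph (areas below the axis count negative).
0–5 s: ½(0 + -5)(5) = -12.5 cm
5–9 s: ½(-5 + -1)(4) = -12 cm
9–11 s: ½(-1 + 4)(2) = 3 cm
11–16 s: ½(4 + 8)(5) = 30 cm
16–21 s: ½(8 + 2)(5) = 25 cm
Net displacement = 33.5 cm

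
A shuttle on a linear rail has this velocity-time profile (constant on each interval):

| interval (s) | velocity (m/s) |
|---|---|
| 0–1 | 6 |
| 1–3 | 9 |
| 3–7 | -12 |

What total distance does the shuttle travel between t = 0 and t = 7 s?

Total distance travelled is ∫|v| dt — sum the magnitudes of each area piece.
0–1 s: |6| × 1 = 6 m
1–3 s: |9| × 2 = 18 m
3–7 s: |-12| × 4 = 48 m
Total distance = 72 m

72 m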